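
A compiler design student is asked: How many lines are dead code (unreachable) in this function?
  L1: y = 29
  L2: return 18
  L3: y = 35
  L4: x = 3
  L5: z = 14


Analyzing control flow:
  L1: reachable (before return)
  L2: reachable (return statement)
  L3: DEAD (after return at L2)
  L4: DEAD (after return at L2)
  L5: DEAD (after return at L2)
Return at L2, total lines = 5
Dead lines: L3 through L5
Count: 3

3


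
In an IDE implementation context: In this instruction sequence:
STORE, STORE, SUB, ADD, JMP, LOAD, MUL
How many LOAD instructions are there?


Scanning instruction sequence for LOAD:
  Position 1: STORE
  Position 2: STORE
  Position 3: SUB
  Position 4: ADD
  Position 5: JMP
  Position 6: LOAD <- MATCH
  Position 7: MUL
Matches at positions: [6]
Total LOAD count: 1

1


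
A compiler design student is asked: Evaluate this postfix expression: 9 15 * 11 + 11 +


Processing tokens left to right:
Push 9, Push 15
Pop 9 and 15, compute 9 * 15 = 135, push 135
Push 11
Pop 135 and 11, compute 135 + 11 = 146, push 146
Push 11
Pop 146 and 11, compute 146 + 11 = 157, push 157
Stack result: 157

157


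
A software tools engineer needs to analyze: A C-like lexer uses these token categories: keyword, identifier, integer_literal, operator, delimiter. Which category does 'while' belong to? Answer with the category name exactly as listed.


Token: 'while'
Checking categories:
  identifier: no
  integer_literal: no
  operator: no
  keyword: YES
  delimiter: no
Category: keyword

keyword


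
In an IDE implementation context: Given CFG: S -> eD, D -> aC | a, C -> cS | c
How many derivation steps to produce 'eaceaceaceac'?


Grammar: S -> eD, D -> aC | a, C -> cS | c
Deriving 'eaceaceaceac':
Step 1: S -> eD => eD
Step 2: D -> aC => eaC
Step 3: C -> cS => eacS
Step 4: S -> eD => eaceD
Step 5: D -> aC => eaceaC
Step 6: C -> cS => eaceacS
Step 7: S -> eD => eaceaceD
Step 8: D -> aC => eaceaceaC
Step 9: C -> cS => eaceaceacS
Step 10: S -> eD => eaceaceaceD
Step 11: D -> aC => eaceaceaceaC
Step 12: C -> c => eaceaceaceac
Total derivation steps: 12

12


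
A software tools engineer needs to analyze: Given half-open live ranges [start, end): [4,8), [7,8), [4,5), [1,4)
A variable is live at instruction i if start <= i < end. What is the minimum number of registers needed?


Live ranges:
  Var0: [4, 8)
  Var1: [7, 8)
  Var2: [4, 5)
  Var3: [1, 4)
Sweep-line events (position, delta, active):
  pos=1 start -> active=1
  pos=4 end -> active=0
  pos=4 start -> active=1
  pos=4 start -> active=2
  pos=5 end -> active=1
  pos=7 start -> active=2
  pos=8 end -> active=1
  pos=8 end -> active=0
Maximum simultaneous active: 2
Minimum registers needed: 2

2


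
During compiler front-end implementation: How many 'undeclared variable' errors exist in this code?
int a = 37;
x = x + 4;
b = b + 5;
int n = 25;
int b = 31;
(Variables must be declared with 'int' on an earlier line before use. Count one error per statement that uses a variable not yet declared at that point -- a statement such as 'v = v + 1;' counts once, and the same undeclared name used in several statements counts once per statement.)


Scanning code line by line:
  Line 1: declare 'a' -> declared = ['a']
  Line 2: use 'x' -> ERROR (undeclared)
  Line 3: use 'b' -> ERROR (undeclared)
  Line 4: declare 'n' -> declared = ['a', 'n']
  Line 5: declare 'b' -> declared = ['a', 'b', 'n']
Total undeclared variable errors: 2

2


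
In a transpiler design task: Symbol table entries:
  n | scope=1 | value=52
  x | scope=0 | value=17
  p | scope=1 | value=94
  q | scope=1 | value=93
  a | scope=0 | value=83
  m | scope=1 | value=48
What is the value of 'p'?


Searching symbol table for 'p':
  n | scope=1 | value=52
  x | scope=0 | value=17
  p | scope=1 | value=94 <- MATCH
  q | scope=1 | value=93
  a | scope=0 | value=83
  m | scope=1 | value=48
Found 'p' at scope 1 with value 94

94


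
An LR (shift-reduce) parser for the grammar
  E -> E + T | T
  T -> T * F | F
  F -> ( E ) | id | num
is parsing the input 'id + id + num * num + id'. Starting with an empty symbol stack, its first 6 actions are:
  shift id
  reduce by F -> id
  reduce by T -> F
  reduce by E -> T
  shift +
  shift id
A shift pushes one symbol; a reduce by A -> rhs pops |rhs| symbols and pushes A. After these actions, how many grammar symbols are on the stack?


Tracking the symbol stack through each action:
  Action 1: shift 'id' : push -> stack = [id] (size 1)
  Action 2: reduce by F -> id : pop 1, push F -> stack = [F] (size 1)
  Action 3: reduce by T -> F : pop 1, push T -> stack = [T] (size 1)
  Action 4: reduce by E -> T : pop 1, push E -> stack = [E] (size 1)
  Action 5: shift '+' : push -> stack = [E, +] (size 2)
  Action 6: shift 'id' : push -> stack = [E, +, id] (size 3)
Final stack size: 3

3


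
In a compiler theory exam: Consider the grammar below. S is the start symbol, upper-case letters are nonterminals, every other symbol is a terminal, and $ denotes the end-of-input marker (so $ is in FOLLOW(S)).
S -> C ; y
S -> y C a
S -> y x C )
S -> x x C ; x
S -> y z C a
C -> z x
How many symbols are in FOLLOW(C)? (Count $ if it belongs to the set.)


S is the start symbol and does not occur in any rule body, so FOLLOW(S) = {$}.
Examining every occurrence of C in a rule body:
  S -> C ; y : C is followed by terminal ';' -> add ';'
  S -> y C a : C is followed by terminal 'a' -> add 'a'
  S -> y x C ) : C is followed by terminal ')' -> add ')'
  S -> x x C ; x : C is followed by terminal ';' -> add ';' (already in the set)
  S -> y z C a : C is followed by terminal 'a' -> add 'a' (already in the set)
  C -> z x : C does not occur in the body -> contributes nothing
FOLLOW(C) = {), ;, a}
Count: 3

3


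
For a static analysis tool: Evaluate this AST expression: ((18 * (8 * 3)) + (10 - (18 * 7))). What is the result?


Expression: ((18 * (8 * 3)) + (10 - (18 * 7)))
Evaluating step by step:
  8 * 3 = 24
  18 * 24 = 432
  18 * 7 = 126
  10 - 126 = -116
  432 + -116 = 316
Result: 316

316


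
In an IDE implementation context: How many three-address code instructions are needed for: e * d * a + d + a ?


Expression: e * d * a + d + a
Generating three-address code (respecting * over +/- precedence):
  Instruction 1: t1 = e * d
  Instruction 2: t2 = t1 * a
  Instruction 3: t3 = t2 + d
  Instruction 4: t4 = t3 + a
Total instructions: 4

4


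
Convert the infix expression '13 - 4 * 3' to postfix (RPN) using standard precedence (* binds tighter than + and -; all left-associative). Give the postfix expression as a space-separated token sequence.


Applying the shunting-yard algorithm:
  Operand 13 -> output
  Push '-' onto operator stack -> op-stack: [-]
  Operand 4 -> output
  Push '*' onto operator stack -> op-stack: [-, *]
  Operand 3 -> output
  End of input: pop '*' to output
  End of input: pop '-' to output
Postfix result: 13 4 3 * -

13 4 3 * -


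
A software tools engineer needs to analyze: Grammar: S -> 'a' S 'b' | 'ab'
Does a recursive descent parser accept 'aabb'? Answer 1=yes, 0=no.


Grammar accepts strings of the form a^n b^n (n >= 1)
Word: 'aabb'
Counting: 2 a's and 2 b's
Check: 2 == 2? Yes
Derivation (S -> aSb applied 1 time(s), then S -> ab): S => aSb => aabb
Accepted

1


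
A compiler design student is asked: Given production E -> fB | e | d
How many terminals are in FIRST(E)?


Production: E -> fB | e | d
Examining each alternative for leading terminals:
  E -> fB : first terminal = 'f'
  E -> e : first terminal = 'e'
  E -> d : first terminal = 'd'
FIRST(E) = {d, e, f}
Count: 3

3


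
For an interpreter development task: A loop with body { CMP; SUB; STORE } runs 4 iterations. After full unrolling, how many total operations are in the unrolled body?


Loop body operations: CMP, SUB, STORE (3 ops per iteration)
Unrolling 4 iterations:
  Iteration 1: CMP, SUB, STORE (3 ops)
  Iteration 2: CMP, SUB, STORE (3 ops)
  Iteration 3: CMP, SUB, STORE (3 ops)
  Iteration 4: CMP, SUB, STORE (3 ops)
Total: 4 iterations * 3 ops/iter = 12 operations

12


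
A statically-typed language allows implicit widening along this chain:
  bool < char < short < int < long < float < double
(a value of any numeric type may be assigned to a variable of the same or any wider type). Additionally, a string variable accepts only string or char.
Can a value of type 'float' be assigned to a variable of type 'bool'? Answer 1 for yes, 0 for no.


Target variable type: bool
Source value type: float
Numeric ranks: float=5, bool=0
Widening allowed iff rank(source) <= rank(target): 5 <= 0? No
Result: 0

0


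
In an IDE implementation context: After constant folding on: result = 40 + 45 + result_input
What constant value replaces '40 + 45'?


Identifying constant sub-expression:
  Original: result = 40 + 45 + result_input
  40 and 45 are both compile-time constants
  Evaluating: 40 + 45 = 85
  After folding: result = 85 + result_input

85


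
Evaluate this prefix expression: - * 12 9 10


Parsing prefix expression: - * 12 9 10
Step 1: Innermost operation '* 12 9'
  12 * 9 = 108
Step 2: Outer operation '- [108] 10'
  108 - 10 = 98

98


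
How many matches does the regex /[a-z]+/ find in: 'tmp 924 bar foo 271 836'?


Pattern: /[a-z]+/ (identifiers)
Input: 'tmp 924 bar foo 271 836'
Scanning for matches:
  Match 1: 'tmp'
  Match 2: 'bar'
  Match 3: 'foo'
Total matches: 3

3


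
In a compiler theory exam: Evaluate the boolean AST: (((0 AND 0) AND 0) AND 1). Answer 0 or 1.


Step 1: Evaluate inner node
  0 AND 0 = 0
Step 2: Evaluate next node
  0 AND 0 = 0
Step 3: Evaluate root node
  0 AND 1 = 0

0


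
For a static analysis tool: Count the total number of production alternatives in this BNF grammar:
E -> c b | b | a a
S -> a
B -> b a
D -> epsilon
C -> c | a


Counting alternatives per rule:
  E: 3 alternative(s)
  S: 1 alternative(s)
  B: 1 alternative(s)
  D: 1 alternative(s)
  C: 2 alternative(s)
Sum: 3 + 1 + 1 + 1 + 2 = 8

8


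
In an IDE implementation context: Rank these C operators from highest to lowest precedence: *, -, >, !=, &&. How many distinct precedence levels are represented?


Looking up precedence for each operator:
  * -> precedence 6
  - -> precedence 5
  > -> precedence 4
  != -> precedence 3
  && -> precedence 2
Sorted highest to lowest: *, -, >, !=, &&
Distinct precedence values: [6, 5, 4, 3, 2]
Number of distinct levels: 5

5


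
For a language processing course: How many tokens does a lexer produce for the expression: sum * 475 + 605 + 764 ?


Scanning 'sum * 475 + 605 + 764'
Token 1: 'sum' -> identifier
Token 2: '*' -> operator
Token 3: '475' -> integer_literal
Token 4: '+' -> operator
Token 5: '605' -> integer_literal
Token 6: '+' -> operator
Token 7: '764' -> integer_literal
Total tokens: 7

7


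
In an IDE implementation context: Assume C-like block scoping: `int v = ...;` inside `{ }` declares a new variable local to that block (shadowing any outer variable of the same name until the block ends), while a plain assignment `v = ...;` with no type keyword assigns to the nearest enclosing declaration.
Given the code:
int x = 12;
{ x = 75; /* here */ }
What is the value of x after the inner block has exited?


Analyzing scoping rules:
Outer scope: declares x = 12
Inner block: 'x = 75;' has no type keyword, so it is an assignment to the outer x (no shadowing)
The assignment changed the outer variable itself, so the new value persists after the block -> 75
Result: 75

75


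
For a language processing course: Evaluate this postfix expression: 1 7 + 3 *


Processing tokens left to right:
Push 1, Push 7
Pop 1 and 7, compute 1 + 7 = 8, push 8
Push 3
Pop 8 and 3, compute 8 * 3 = 24, push 24
Stack result: 24

24


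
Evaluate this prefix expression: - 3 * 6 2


Parsing prefix expression: - 3 * 6 2
Step 1: Innermost operation '* 6 2'
  6 * 2 = 12
Step 2: Outer operation '- 3 [12]'
  3 - 12 = -9

-9


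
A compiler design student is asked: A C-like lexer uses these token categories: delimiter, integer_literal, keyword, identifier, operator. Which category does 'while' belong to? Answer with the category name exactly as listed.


Token: 'while'
Checking categories:
  identifier: no
  integer_literal: no
  operator: no
  keyword: YES
  delimiter: no
Category: keyword

keyword


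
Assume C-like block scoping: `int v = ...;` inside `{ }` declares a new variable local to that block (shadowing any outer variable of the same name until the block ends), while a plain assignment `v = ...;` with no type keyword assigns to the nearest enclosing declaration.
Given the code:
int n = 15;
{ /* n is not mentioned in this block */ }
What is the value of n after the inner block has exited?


Analyzing scoping rules:
Outer scope: declares n = 15
Inner block: n is neither redeclared nor assigned -> unchanged
After the block -> 15
Result: 15

15


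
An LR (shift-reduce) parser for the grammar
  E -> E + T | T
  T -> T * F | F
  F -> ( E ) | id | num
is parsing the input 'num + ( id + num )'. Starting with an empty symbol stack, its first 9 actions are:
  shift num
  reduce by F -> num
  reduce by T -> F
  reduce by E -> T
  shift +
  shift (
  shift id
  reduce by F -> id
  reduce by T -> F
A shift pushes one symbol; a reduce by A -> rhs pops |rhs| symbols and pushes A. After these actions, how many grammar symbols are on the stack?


Tracking the symbol stack through each action:
  Action 1: shift 'num' : push -> stack = [num] (size 1)
  Action 2: reduce by F -> num : pop 1, push F -> stack = [F] (size 1)
  Action 3: reduce by T -> F : pop 1, push T -> stack = [T] (size 1)
  Action 4: reduce by E -> T : pop 1, push E -> stack = [E] (size 1)
  Action 5: shift '+' : push -> stack = [E, +] (size 2)
  Action 6: shift '(' : push -> stack = [E, +, (] (size 3)
  Action 7: shift 'id' : push -> stack = [E, +, (, id] (size 4)
  Action 8: reduce by F -> id : pop 1, push F -> stack = [E, +, (, F] (size 4)
  Action 9: reduce by T -> F : pop 1, push T -> stack = [E, +, (, T] (size 4)
Final stack size: 4

4


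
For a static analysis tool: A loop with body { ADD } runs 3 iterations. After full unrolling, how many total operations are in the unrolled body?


Loop body operations: ADD (1 op per iteration)
Unrolling 3 iterations:
  Iteration 1: ADD (1 ops)
  Iteration 2: ADD (1 ops)
  Iteration 3: ADD (1 ops)
Total: 3 iterations * 1 ops/iter = 3 operations

3


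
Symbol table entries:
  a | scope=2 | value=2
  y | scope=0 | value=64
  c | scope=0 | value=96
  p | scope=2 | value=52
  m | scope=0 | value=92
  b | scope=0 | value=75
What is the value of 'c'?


Searching symbol table for 'c':
  a | scope=2 | value=2
  y | scope=0 | value=64
  c | scope=0 | value=96 <- MATCH
  p | scope=2 | value=52
  m | scope=0 | value=92
  b | scope=0 | value=75
Found 'c' at scope 0 with value 96

96


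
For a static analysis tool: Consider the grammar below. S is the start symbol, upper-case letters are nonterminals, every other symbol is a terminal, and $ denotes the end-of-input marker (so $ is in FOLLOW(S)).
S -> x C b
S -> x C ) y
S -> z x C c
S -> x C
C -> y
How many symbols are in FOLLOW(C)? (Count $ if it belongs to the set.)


S is the start symbol and does not occur in any rule body, so FOLLOW(S) = {$}.
Examining every occurrence of C in a rule body:
  S -> x C b : C is followed by terminal 'b' -> add 'b'
  S -> x C ) y : C is followed by terminal ')' -> add ')'
  S -> z x C c : C is followed by terminal 'c' -> add 'c'
  S -> x C : C is at the right end -> add FOLLOW(S) = {$}
  C -> y : C does not occur in the body -> contributes nothing
FOLLOW(C) = {), b, c, $}
Count: 4

4


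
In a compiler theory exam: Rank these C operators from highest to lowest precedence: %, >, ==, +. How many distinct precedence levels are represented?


Looking up precedence for each operator:
  % -> precedence 6
  > -> precedence 4
  == -> precedence 3
  + -> precedence 5
Sorted highest to lowest: %, +, >, ==
Distinct precedence values: [6, 5, 4, 3]
Number of distinct levels: 4

4


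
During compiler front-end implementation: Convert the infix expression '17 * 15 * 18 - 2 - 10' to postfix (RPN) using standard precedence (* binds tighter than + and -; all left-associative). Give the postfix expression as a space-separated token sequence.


Applying the shunting-yard algorithm:
  Operand 17 -> output
  Push '*' onto operator stack -> op-stack: [*]
  Operand 15 -> output
  See '*' (prec 2); top '*' (prec 2) >= it -> pop '*' to output
  Push '*' onto operator stack -> op-stack: [*]
  Operand 18 -> output
  See '-' (prec 1); top '*' (prec 2) >= it -> pop '*' to output
  Push '-' onto operator stack -> op-stack: [-]
  Operand 2 -> output
  See '-' (prec 1); top '-' (prec 1) >= it -> pop '-' to output
  Push '-' onto operator stack -> op-stack: [-]
  Operand 10 -> output
  End of input: pop '-' to output
Postfix result: 17 15 * 18 * 2 - 10 -

17 15 * 18 * 2 - 10 -


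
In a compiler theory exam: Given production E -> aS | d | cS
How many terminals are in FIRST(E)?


Production: E -> aS | d | cS
Examining each alternative for leading terminals:
  E -> aS : first terminal = 'a'
  E -> d : first terminal = 'd'
  E -> cS : first terminal = 'c'
FIRST(E) = {a, c, d}
Count: 3

3


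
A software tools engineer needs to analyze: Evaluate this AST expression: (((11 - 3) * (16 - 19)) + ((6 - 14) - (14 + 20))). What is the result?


Expression: (((11 - 3) * (16 - 19)) + ((6 - 14) - (14 + 20)))
Evaluating step by step:
  11 - 3 = 8
  16 - 19 = -3
  8 * -3 = -24
  6 - 14 = -8
  14 + 20 = 34
  -8 - 34 = -42
  -24 + -42 = -66
Result: -66

-66


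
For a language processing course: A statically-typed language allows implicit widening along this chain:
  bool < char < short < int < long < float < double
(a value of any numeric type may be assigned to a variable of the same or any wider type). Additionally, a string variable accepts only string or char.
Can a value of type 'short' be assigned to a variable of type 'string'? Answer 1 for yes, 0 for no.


Target variable type: string
Source value type: short
Rule: string accepts only {string, char}
  source 'short' in {string, char}? No
Result: 0

0


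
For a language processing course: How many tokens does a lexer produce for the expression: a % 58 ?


Scanning 'a % 58'
Token 1: 'a' -> identifier
Token 2: '%' -> operator
Token 3: '58' -> integer_literal
Total tokens: 3

3


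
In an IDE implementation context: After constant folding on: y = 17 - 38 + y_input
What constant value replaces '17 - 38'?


Identifying constant sub-expression:
  Original: y = 17 - 38 + y_input
  17 and 38 are both compile-time constants
  Evaluating: 17 - 38 = -21
  After folding: y = -21 + y_input

-21


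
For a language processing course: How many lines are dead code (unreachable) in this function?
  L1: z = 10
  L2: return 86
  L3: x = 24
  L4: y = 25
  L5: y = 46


Analyzing control flow:
  L1: reachable (before return)
  L2: reachable (return statement)
  L3: DEAD (after return at L2)
  L4: DEAD (after return at L2)
  L5: DEAD (after return at L2)
Return at L2, total lines = 5
Dead lines: L3 through L5
Count: 3

3


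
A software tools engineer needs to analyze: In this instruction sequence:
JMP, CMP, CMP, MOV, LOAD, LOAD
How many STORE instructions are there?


Scanning instruction sequence for STORE:
  Position 1: JMP
  Position 2: CMP
  Position 3: CMP
  Position 4: MOV
  Position 5: LOAD
  Position 6: LOAD
Matches at positions: []
Total STORE count: 0

0


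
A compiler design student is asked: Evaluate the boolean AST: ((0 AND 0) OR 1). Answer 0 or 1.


Step 1: Evaluate inner node
  0 AND 0 = 0
Step 2: Evaluate root node
  0 OR 1 = 1

1


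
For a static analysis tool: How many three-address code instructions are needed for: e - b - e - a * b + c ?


Expression: e - b - e - a * b + c
Generating three-address code (respecting * over +/- precedence):
  Instruction 1: t1 = a * b
  Instruction 2: t2 = e - b
  Instruction 3: t3 = t2 - e
  Instruction 4: t4 = t3 - t1
  Instruction 5: t5 = t4 + c
Total instructions: 5

5


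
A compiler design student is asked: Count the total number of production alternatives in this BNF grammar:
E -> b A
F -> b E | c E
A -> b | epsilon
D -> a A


Counting alternatives per rule:
  E: 1 alternative(s)
  F: 2 alternative(s)
  A: 2 alternative(s)
  D: 1 alternative(s)
Sum: 1 + 2 + 2 + 1 = 6

6


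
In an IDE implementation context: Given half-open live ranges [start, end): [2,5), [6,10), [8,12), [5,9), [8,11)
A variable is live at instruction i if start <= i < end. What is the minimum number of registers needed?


Live ranges:
  Var0: [2, 5)
  Var1: [6, 10)
  Var2: [8, 12)
  Var3: [5, 9)
  Var4: [8, 11)
Sweep-line events (position, delta, active):
  pos=2 start -> active=1
  pos=5 end -> active=0
  pos=5 start -> active=1
  pos=6 start -> active=2
  pos=8 start -> active=3
  pos=8 start -> active=4
  pos=9 end -> active=3
  pos=10 end -> active=2
  pos=11 end -> active=1
  pos=12 end -> active=0
Maximum simultaneous active: 4
Minimum registers needed: 4

4


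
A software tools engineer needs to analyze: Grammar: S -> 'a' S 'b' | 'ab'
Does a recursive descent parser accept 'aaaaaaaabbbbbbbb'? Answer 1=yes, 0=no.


Grammar accepts strings of the form a^n b^n (n >= 1)
Word: 'aaaaaaaabbbbbbbb'
Counting: 8 a's and 8 b's
Check: 8 == 8? Yes
Derivation (S -> aSb applied 7 time(s), then S -> ab): S => aSb => aaSbb => aaaSbbb => aaaaSbbbb => aaaaaSbbbbb => aaaaaaSbbbbbb => aaaaaaaSbbbbbbb => aaaaaaaabbbbbbbb
Accepted

1


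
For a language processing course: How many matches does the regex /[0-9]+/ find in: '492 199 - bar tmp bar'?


Pattern: /[0-9]+/ (int literals)
Input: '492 199 - bar tmp bar'
Scanning for matches:
  Match 1: '492'
  Match 2: '199'
Total matches: 2

2


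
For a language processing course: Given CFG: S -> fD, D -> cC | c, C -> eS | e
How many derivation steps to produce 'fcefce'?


Grammar: S -> fD, D -> cC | c, C -> eS | e
Deriving 'fcefce':
Step 1: S -> fD => fD
Step 2: D -> cC => fcC
Step 3: C -> eS => fceS
Step 4: S -> fD => fcefD
Step 5: D -> cC => fcefcC
Step 6: C -> e => fcefce
Total derivation steps: 6

6


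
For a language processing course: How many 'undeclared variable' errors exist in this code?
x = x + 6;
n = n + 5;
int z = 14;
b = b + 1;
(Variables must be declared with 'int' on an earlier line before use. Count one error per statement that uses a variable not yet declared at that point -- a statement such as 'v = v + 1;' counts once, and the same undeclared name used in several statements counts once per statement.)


Scanning code line by line:
  Line 1: use 'x' -> ERROR (undeclared)
  Line 2: use 'n' -> ERROR (undeclared)
  Line 3: declare 'z' -> declared = ['z']
  Line 4: use 'b' -> ERROR (undeclared)
Total undeclared variable errors: 3

3


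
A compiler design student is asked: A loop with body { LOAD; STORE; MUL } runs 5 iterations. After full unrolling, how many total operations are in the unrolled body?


Loop body operations: LOAD, STORE, MUL (3 ops per iteration)
Unrolling 5 iterations:
  Iteration 1: LOAD, STORE, MUL (3 ops)
  Iteration 2: LOAD, STORE, MUL (3 ops)
  Iteration 3: LOAD, STORE, MUL (3 ops)
  Iteration 4: LOAD, STORE, MUL (3 ops)
  Iteration 5: LOAD, STORE, MUL (3 ops)
Total: 5 iterations * 3 ops/iter = 15 operations

15


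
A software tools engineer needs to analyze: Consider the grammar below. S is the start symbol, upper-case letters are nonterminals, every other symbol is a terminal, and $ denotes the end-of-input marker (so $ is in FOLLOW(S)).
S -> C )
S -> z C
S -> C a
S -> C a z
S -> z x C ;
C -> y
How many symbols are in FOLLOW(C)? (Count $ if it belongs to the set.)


S is the start symbol and does not occur in any rule body, so FOLLOW(S) = {$}.
Examining every occurrence of C in a rule body:
  S -> C ) : C is followed by terminal ')' -> add ')'
  S -> z C : C is at the right end -> add FOLLOW(S) = {$}
  S -> C a : C is followed by terminal 'a' -> add 'a'
  S -> C a z : C is followed by terminal 'a' -> add 'a' (already in the set)
  S -> z x C ; : C is followed by terminal ';' -> add ';'
  C -> y : C does not occur in the body -> contributes nothing
FOLLOW(C) = {), ;, a, $}
Count: 4

4


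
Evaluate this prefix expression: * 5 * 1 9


Parsing prefix expression: * 5 * 1 9
Step 1: Innermost operation '* 1 9'
  1 * 9 = 9
Step 2: Outer operation '* 5 [9]'
  5 * 9 = 45

45


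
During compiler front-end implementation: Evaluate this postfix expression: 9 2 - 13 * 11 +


Processing tokens left to right:
Push 9, Push 2
Pop 9 and 2, compute 9 - 2 = 7, push 7
Push 13
Pop 7 and 13, compute 7 * 13 = 91, push 91
Push 11
Pop 91 and 11, compute 91 + 11 = 102, push 102
Stack result: 102

102


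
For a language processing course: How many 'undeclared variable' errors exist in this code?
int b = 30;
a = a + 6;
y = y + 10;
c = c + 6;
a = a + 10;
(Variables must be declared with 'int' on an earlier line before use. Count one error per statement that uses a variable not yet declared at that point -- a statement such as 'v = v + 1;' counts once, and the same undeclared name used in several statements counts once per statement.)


Scanning code line by line:
  Line 1: declare 'b' -> declared = ['b']
  Line 2: use 'a' -> ERROR (undeclared)
  Line 3: use 'y' -> ERROR (undeclared)
  Line 4: use 'c' -> ERROR (undeclared)
  Line 5: use 'a' -> ERROR (undeclared)
Total undeclared variable errors: 4

4


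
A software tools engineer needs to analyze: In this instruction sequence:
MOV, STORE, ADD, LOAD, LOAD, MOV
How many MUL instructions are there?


Scanning instruction sequence for MUL:
  Position 1: MOV
  Position 2: STORE
  Position 3: ADD
  Position 4: LOAD
  Position 5: LOAD
  Position 6: MOV
Matches at positions: []
Total MUL count: 0

0


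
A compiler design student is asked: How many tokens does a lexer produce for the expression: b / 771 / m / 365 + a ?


Scanning 'b / 771 / m / 365 + a'
Token 1: 'b' -> identifier
Token 2: '/' -> operator
Token 3: '771' -> integer_literal
Token 4: '/' -> operator
Token 5: 'm' -> identifier
Token 6: '/' -> operator
Token 7: '365' -> integer_literal
Token 8: '+' -> operator
Token 9: 'a' -> identifier
Total tokens: 9

9


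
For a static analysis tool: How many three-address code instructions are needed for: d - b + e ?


Expression: d - b + e
Generating three-address code (respecting * over +/- precedence):
  Instruction 1: t1 = d - b
  Instruction 2: t2 = t1 + e
Total instructions: 2

2


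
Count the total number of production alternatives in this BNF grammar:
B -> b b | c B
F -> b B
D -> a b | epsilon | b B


Counting alternatives per rule:
  B: 2 alternative(s)
  F: 1 alternative(s)
  D: 3 alternative(s)
Sum: 2 + 1 + 3 = 6

6


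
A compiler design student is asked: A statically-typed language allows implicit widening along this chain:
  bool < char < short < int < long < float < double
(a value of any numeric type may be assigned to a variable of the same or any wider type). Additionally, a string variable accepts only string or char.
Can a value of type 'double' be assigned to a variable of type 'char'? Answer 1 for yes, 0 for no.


Target variable type: char
Source value type: double
Numeric ranks: double=6, char=1
Widening allowed iff rank(source) <= rank(target): 6 <= 1? No
Result: 0

0


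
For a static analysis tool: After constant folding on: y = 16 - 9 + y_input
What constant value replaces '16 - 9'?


Identifying constant sub-expression:
  Original: y = 16 - 9 + y_input
  16 and 9 are both compile-time constants
  Evaluating: 16 - 9 = 7
  After folding: y = 7 + y_input

7


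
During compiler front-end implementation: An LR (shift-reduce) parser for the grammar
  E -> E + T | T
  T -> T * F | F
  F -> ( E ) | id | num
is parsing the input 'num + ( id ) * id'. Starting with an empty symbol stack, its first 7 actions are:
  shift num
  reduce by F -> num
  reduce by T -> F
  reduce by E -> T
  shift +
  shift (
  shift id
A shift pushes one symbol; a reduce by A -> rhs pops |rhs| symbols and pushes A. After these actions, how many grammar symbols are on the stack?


Tracking the symbol stack through each action:
  Action 1: shift 'num' : push -> stack = [num] (size 1)
  Action 2: reduce by F -> num : pop 1, push F -> stack = [F] (size 1)
  Action 3: reduce by T -> F : pop 1, push T -> stack = [T] (size 1)
  Action 4: reduce by E -> T : pop 1, push E -> stack = [E] (size 1)
  Action 5: shift '+' : push -> stack = [E, +] (size 2)
  Action 6: shift '(' : push -> stack = [E, +, (] (size 3)
  Action 7: shift 'id' : push -> stack = [E, +, (, id] (size 4)
Final stack size: 4

4


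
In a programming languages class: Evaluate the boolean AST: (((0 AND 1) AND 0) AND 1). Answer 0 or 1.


Step 1: Evaluate inner node
  0 AND 1 = 0
Step 2: Evaluate next node
  0 AND 0 = 0
Step 3: Evaluate root node
  0 AND 1 = 0

0


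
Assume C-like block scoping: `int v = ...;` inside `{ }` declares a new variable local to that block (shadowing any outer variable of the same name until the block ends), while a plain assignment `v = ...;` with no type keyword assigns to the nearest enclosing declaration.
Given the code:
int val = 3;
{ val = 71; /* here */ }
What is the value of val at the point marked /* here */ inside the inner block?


Analyzing scoping rules:
Outer scope: declares val = 3
Inner block: 'val = 71;' has no type keyword, so it is an assignment to the outer val (no shadowing)
Inside the block, after the assignment -> 71
Result: 71

71


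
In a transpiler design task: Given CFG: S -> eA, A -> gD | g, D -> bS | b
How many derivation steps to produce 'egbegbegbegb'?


Grammar: S -> eA, A -> gD | g, D -> bS | b
Deriving 'egbegbegbegb':
Step 1: S -> eA => eA
Step 2: A -> gD => egD
Step 3: D -> bS => egbS
Step 4: S -> eA => egbeA
Step 5: A -> gD => egbegD
Step 6: D -> bS => egbegbS
Step 7: S -> eA => egbegbeA
Step 8: A -> gD => egbegbegD
Step 9: D -> bS => egbegbegbS
Step 10: S -> eA => egbegbegbeA
Step 11: A -> gD => egbegbegbegD
Step 12: D -> b => egbegbegbegb
Total derivation steps: 12

12


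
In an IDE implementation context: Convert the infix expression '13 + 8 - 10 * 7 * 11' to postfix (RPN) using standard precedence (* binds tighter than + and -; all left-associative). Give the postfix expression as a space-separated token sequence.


Applying the shunting-yard algorithm:
  Operand 13 -> output
  Push '+' onto operator stack -> op-stack: [+]
  Operand 8 -> output
  See '-' (prec 1); top '+' (prec 1) >= it -> pop '+' to output
  Push '-' onto operator stack -> op-stack: [-]
  Operand 10 -> output
  Push '*' onto operator stack -> op-stack: [-, *]
  Operand 7 -> output
  See '*' (prec 2); top '*' (prec 2) >= it -> pop '*' to output
  Push '*' onto operator stack -> op-stack: [-, *]
  Operand 11 -> output
  End of input: pop '*' to output
  End of input: pop '-' to output
Postfix result: 13 8 + 10 7 * 11 * -

13 8 + 10 7 * 11 * -


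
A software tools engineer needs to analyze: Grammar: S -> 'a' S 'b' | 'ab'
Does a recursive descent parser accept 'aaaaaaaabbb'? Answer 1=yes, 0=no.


Grammar accepts strings of the form a^n b^n (n >= 1)
Word: 'aaaaaaaabbb'
Counting: 8 a's and 3 b's
Check: 8 == 3? No
Mismatch: a-count != b-count
Rejected

0


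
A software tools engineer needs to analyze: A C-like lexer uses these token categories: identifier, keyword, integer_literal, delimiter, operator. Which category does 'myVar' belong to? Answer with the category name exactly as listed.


Token: 'myVar'
Checking categories:
  identifier: YES
  integer_literal: no
  operator: no
  keyword: no
  delimiter: no
Category: identifier

identifier


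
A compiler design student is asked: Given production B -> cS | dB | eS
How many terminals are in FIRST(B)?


Production: B -> cS | dB | eS
Examining each alternative for leading terminals:
  B -> cS : first terminal = 'c'
  B -> dB : first terminal = 'd'
  B -> eS : first terminal = 'e'
FIRST(B) = {c, d, e}
Count: 3

3


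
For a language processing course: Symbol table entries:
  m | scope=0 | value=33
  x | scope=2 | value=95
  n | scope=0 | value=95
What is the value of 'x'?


Searching symbol table for 'x':
  m | scope=0 | value=33
  x | scope=2 | value=95 <- MATCH
  n | scope=0 | value=95
Found 'x' at scope 2 with value 95

95


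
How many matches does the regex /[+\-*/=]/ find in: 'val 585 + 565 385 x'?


Pattern: /[+\-*/=]/ (operators)
Input: 'val 585 + 565 385 x'
Scanning for matches:
  Match 1: '+'
Total matches: 1

1


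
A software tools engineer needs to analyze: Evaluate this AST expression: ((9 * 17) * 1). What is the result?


Expression: ((9 * 17) * 1)
Evaluating step by step:
  9 * 17 = 153
  153 * 1 = 153
Result: 153

153


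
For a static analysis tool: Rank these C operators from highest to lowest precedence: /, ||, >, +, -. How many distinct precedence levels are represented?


Looking up precedence for each operator:
  / -> precedence 6
  || -> precedence 1
  > -> precedence 4
  + -> precedence 5
  - -> precedence 5
Sorted highest to lowest: /, +, -, >, ||
Distinct precedence values: [6, 5, 4, 1]
Number of distinct levels: 4

4


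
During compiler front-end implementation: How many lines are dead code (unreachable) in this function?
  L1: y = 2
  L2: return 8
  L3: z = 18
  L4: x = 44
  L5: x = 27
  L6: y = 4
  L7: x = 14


Analyzing control flow:
  L1: reachable (before return)
  L2: reachable (return statement)
  L3: DEAD (after return at L2)
  L4: DEAD (after return at L2)
  L5: DEAD (after return at L2)
  L6: DEAD (after return at L2)
  L7: DEAD (after return at L2)
Return at L2, total lines = 7
Dead lines: L3 through L7
Count: 5

5


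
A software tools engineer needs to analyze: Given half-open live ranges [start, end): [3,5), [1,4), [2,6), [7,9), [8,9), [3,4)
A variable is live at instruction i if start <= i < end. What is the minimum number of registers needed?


Live ranges:
  Var0: [3, 5)
  Var1: [1, 4)
  Var2: [2, 6)
  Var3: [7, 9)
  Var4: [8, 9)
  Var5: [3, 4)
Sweep-line events (position, delta, active):
  pos=1 start -> active=1
  pos=2 start -> active=2
  pos=3 start -> active=3
  pos=3 start -> active=4
  pos=4 end -> active=3
  pos=4 end -> active=2
  pos=5 end -> active=1
  pos=6 end -> active=0
  pos=7 start -> active=1
  pos=8 start -> active=2
  pos=9 end -> active=1
  pos=9 end -> active=0
Maximum simultaneous active: 4
Minimum registers needed: 4

4


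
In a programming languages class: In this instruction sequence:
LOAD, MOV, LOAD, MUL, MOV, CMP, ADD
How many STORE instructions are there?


Scanning instruction sequence for STORE:
  Position 1: LOAD
  Position 2: MOV
  Position 3: LOAD
  Position 4: MUL
  Position 5: MOV
  Position 6: CMP
  Position 7: ADD
Matches at positions: []
Total STORE count: 0

0


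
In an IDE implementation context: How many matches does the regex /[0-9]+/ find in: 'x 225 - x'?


Pattern: /[0-9]+/ (int literals)
Input: 'x 225 - x'
Scanning for matches:
  Match 1: '225'
Total matches: 1

1


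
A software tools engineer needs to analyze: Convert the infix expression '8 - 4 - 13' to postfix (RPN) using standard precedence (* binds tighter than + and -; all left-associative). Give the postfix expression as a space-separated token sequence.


Applying the shunting-yard algorithm:
  Operand 8 -> output
  Push '-' onto operator stack -> op-stack: [-]
  Operand 4 -> output
  See '-' (prec 1); top '-' (prec 1) >= it -> pop '-' to output
  Push '-' onto operator stack -> op-stack: [-]
  Operand 13 -> output
  End of input: pop '-' to output
Postfix result: 8 4 - 13 -

8 4 - 13 -


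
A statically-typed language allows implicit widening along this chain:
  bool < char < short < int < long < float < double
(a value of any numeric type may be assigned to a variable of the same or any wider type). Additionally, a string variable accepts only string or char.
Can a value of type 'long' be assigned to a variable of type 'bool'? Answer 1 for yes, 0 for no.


Target variable type: bool
Source value type: long
Numeric ranks: long=4, bool=0
Widening allowed iff rank(source) <= rank(target): 4 <= 0? No
Result: 0

0


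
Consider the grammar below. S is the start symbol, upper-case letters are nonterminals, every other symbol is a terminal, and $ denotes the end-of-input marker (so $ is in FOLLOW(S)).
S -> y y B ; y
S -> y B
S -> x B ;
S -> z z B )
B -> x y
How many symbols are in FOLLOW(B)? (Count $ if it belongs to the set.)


S is the start symbol and does not occur in any rule body, so FOLLOW(S) = {$}.
Examining every occurrence of B in a rule body:
  S -> y y B ; y : B is followed by terminal ';' -> add ';'
  S -> y B : B is at the right end -> add FOLLOW(S) = {$}
  S -> x B ; : B is followed by terminal ';' -> add ';' (already in the set)
  S -> z z B ) : B is followed by terminal ')' -> add ')'
  B -> x y : B does not occur in the body -> contributes nothing
FOLLOW(B) = {), ;, $}
Count: 3

3


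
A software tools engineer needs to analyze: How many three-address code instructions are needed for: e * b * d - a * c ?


Expression: e * b * d - a * c
Generating three-address code (respecting * over +/- precedence):
  Instruction 1: t1 = e * b
  Instruction 2: t2 = t1 * d
  Instruction 3: t3 = a * c
  Instruction 4: t4 = t2 - t3
Total instructions: 4

4


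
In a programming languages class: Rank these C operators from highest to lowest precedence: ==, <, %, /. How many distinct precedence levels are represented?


Looking up precedence for each operator:
  == -> precedence 3
  < -> precedence 4
  % -> precedence 6
  / -> precedence 6
Sorted highest to lowest: %, /, <, ==
Distinct precedence values: [6, 4, 3]
Number of distinct levels: 3

3


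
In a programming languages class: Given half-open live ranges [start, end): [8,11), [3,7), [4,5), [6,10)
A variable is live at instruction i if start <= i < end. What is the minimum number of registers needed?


Live ranges:
  Var0: [8, 11)
  Var1: [3, 7)
  Var2: [4, 5)
  Var3: [6, 10)
Sweep-line events (position, delta, active):
  pos=3 start -> active=1
  pos=4 start -> active=2
  pos=5 end -> active=1
  pos=6 start -> active=2
  pos=7 end -> active=1
  pos=8 start -> active=2
  pos=10 end -> active=1
  pos=11 end -> active=0
Maximum simultaneous active: 2
Minimum registers needed: 2

2


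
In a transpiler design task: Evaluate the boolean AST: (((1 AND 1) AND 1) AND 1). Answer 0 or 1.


Step 1: Evaluate inner node
  1 AND 1 = 1
Step 2: Evaluate next node
  1 AND 1 = 1
Step 3: Evaluate root node
  1 AND 1 = 1

1


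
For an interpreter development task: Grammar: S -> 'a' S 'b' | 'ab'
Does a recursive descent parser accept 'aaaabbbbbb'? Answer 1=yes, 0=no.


Grammar accepts strings of the form a^n b^n (n >= 1)
Word: 'aaaabbbbbb'
Counting: 4 a's and 6 b's
Check: 4 == 6? No
Mismatch: a-count != b-count
Rejected

0


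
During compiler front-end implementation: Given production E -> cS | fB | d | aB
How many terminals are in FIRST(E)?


Production: E -> cS | fB | d | aB
Examining each alternative for leading terminals:
  E -> cS : first terminal = 'c'
  E -> fB : first terminal = 'f'
  E -> d : first terminal = 'd'
  E -> aB : first terminal = 'a'
FIRST(E) = {a, c, d, f}
Count: 4

4


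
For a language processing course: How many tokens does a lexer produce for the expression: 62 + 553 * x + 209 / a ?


Scanning '62 + 553 * x + 209 / a'
Token 1: '62' -> integer_literal
Token 2: '+' -> operator
Token 3: '553' -> integer_literal
Token 4: '*' -> operator
Token 5: 'x' -> identifier
Token 6: '+' -> operator
Token 7: '209' -> integer_literal
Token 8: '/' -> operator
Token 9: 'a' -> identifier
Total tokens: 9

9


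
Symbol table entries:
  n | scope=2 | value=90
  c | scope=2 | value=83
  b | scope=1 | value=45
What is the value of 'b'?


Searching symbol table for 'b':
  n | scope=2 | value=90
  c | scope=2 | value=83
  b | scope=1 | value=45 <- MATCH
Found 'b' at scope 1 with value 45

45


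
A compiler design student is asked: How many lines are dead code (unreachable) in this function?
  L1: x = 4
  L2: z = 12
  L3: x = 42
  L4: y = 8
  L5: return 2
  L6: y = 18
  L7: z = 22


Analyzing control flow:
  L1: reachable (before return)
  L2: reachable (before return)
  L3: reachable (before return)
  L4: reachable (before return)
  L5: reachable (return statement)
  L6: DEAD (after return at L5)
  L7: DEAD (after return at L5)
Return at L5, total lines = 7
Dead lines: L6 through L7
Count: 2

2
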